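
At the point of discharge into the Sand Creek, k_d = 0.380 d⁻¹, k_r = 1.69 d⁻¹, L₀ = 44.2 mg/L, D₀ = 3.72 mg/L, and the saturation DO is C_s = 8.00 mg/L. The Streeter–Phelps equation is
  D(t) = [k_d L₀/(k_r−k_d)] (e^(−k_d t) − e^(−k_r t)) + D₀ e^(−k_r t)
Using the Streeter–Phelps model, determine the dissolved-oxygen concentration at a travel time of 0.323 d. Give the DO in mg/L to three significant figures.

k_d L₀/(k_r−k_d) = 0.380×44.2/(1.69−0.380) = 16.80/1.310 = 12.82 mg/L.
e^(−k_d t) = e^(−0.380×0.3230) = 0.8845; e^(−k_r t) = e^(−1.69×0.3230) = 0.5793.
D = 12.82 × (0.8845 − 0.5793) + 3.72 × 0.5793 = 3.913 + 2.155 = 6.068 mg/L.
DO = C_s − D = 8.00 − 6.068 = 1.932 mg/L.

DO ≈ 1.93 mg/L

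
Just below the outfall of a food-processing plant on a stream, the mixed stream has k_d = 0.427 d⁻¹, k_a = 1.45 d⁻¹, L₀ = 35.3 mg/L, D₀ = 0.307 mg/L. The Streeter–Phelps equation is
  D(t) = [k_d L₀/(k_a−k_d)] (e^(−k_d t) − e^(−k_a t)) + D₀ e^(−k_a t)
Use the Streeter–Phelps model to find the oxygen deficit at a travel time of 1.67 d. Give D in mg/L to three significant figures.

k_d L₀/(k_a−k_d) = 0.427×35.3/(1.45−0.427) = 15.07/1.023 = 14.73 mg/L.
e^(−k_d t) = e^(−0.427×1.670) = 0.4901; e^(−k_a t) = e^(−1.45×1.670) = 0.08879.
D = 14.73 × (0.4901 − 0.08879) + 0.307 × 0.08879 = 5.913 + 0.02726 = 5.941 mg/L.

D ≈ 5.94 mg/L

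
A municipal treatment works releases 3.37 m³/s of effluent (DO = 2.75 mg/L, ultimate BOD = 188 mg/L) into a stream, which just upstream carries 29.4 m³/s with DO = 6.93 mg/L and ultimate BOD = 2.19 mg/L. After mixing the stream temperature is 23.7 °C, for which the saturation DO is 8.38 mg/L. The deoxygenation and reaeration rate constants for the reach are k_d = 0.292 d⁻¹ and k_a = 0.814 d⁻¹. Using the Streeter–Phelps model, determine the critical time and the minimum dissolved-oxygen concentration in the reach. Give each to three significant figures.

t_c ≈ 1.64 d; minimum DO ≈ 3.64 mg/L

Mixed DO = (29.4×6.93 + 3.37×2.75)/(29.4+3.37) = 213.0/32.77 = 6.500 mg/L.
Mixed L₀ = (29.4×2.19 + 3.37×188)/(32.77) = 697.9/32.77 = 21.30 mg/L.
Initial deficit D₀ = C_s − DO₀ = 8.38 − 6.500 = 1.880 mg/L.
t_c = (1/0.5220) ln[(0.814/0.292)(1 − 1.880×0.5220/(0.292×21.30))] = 1.916 × ln(2.348) = 1.635 d.
D_c = (0.292/0.814) × 21.30 × e^(−0.292×1.635) = 0.3587 × 21.30 × 0.6204 = 4.740 mg/L.
Minimum DO = 8.38 − 4.740 = 3.640 mg/L.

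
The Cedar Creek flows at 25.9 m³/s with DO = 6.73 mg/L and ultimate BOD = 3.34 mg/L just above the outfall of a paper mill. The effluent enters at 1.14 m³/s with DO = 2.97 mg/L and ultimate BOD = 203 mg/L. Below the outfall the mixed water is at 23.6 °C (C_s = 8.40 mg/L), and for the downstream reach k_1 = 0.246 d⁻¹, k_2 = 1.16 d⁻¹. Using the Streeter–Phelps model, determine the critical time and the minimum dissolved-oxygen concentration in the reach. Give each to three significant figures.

Mixed DO = (25.9×6.73 + 1.14×2.97)/(25.9+1.14) = 177.7/27.04 = 6.571 mg/L.
Mixed L₀ = (25.9×3.34 + 1.14×203)/(27.04) = 317.9/27.04 = 11.76 mg/L.
Initial deficit D₀ = C_s − DO₀ = 8.40 − 6.571 = 1.829 mg/L.
t_c = (1/0.9140) ln[(1.16/0.246)(1 − 1.829×0.9140/(0.246×11.76))] = 1.094 × ln(1.991) = 0.7533 d.
D_c = (0.246/1.16) × 11.76 × e^(−0.246×0.7533) = 0.2121 × 11.76 × 0.8308 = 2.072 mg/L.
Minimum DO = 8.40 − 2.072 = 6.328 mg/L.

t_c ≈ 0.753 d; minimum DO ≈ 6.33 mg/L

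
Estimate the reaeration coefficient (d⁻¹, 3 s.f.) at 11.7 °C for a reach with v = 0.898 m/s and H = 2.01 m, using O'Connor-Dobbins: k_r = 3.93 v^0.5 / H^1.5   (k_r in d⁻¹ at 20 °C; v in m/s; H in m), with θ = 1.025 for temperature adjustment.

k_r(20) = 3.93 × 0.898^0.5 / 2.01^1.5 = 3.93 × 0.9476 / 2.850 = 1.307 d⁻¹.
k_r(11.7) = 1.307 × 1.025^(11.7−20) = 1.307 × 0.8147 = 1.065 d⁻¹.

k_r ≈ 1.06 d⁻¹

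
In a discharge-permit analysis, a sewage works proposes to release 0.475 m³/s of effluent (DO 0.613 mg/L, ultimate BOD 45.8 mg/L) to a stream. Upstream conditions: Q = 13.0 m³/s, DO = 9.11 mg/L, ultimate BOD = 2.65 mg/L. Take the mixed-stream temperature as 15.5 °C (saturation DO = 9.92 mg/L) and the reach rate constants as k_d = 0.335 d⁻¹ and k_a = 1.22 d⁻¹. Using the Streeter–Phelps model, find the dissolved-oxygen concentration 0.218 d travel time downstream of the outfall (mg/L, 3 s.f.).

DO ≈ 8.81 mg/L

Mixed DO = (13.0×9.11 + 0.475×0.613)/(13.0+0.475) = 118.7/13.47 = 8.810 mg/L.
Mixed L₀ = (13.0×2.65 + 0.475×45.8)/(13.47) = 56.20/13.47 = 4.171 mg/L.
Initial deficit D₀ = C_s − DO₀ = 9.92 − 8.810 = 1.110 mg/L.
D(0.218) = [0.335×4.171/(1.22−0.335)](e^(−0.335×0.218) − e^(−1.22×0.218)) + 1.110 e^(−1.22×0.218)
= 1.579 × (0.9296 − 0.7665) + 1.110 × 0.7665 = 1.108 mg/L.
DO = 9.92 − 1.108 = 8.812 mg/L.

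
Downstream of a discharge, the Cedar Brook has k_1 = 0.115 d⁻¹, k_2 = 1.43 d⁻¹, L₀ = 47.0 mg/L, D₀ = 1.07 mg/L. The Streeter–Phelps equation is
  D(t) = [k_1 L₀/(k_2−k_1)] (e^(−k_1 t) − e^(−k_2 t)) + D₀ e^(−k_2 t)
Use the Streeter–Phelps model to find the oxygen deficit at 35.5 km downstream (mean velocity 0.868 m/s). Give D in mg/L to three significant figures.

D ≈ 2.35 mg/L

Travel time t = x/v = 35.5 km / (0.868 m/s) = 35500 m / 0.868 m/s = 40900 s = 0.4734 d.
k_1 L₀/(k_2−k_1) = 0.115×47.0/(1.43−0.115) = 5.405/1.315 = 4.110 mg/L.
e^(−k_1 t) = e^(−0.115×0.4734) = 0.9470; e^(−k_2 t) = e^(−1.43×0.4734) = 0.5082.
D = 4.110 × (0.9470 − 0.5082) + 1.07 × 0.5082 = 1.804 + 0.5438 = 2.347 mg/L.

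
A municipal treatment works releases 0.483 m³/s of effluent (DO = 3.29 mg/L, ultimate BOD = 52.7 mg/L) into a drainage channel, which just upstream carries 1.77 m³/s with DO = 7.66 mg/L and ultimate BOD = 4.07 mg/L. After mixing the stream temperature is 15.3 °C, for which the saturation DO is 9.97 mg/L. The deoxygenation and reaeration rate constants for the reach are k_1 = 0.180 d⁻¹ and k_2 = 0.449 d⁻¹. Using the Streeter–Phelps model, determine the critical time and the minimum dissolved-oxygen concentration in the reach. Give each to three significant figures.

t_c ≈ 1.88 d; minimum DO ≈ 5.83 mg/L

Mixed DO = (1.77×7.66 + 0.483×3.29)/(1.77+0.483) = 15.15/2.253 = 6.723 mg/L.
Mixed L₀ = (1.77×4.07 + 0.483×52.7)/(2.253) = 32.66/2.253 = 14.50 mg/L.
Initial deficit D₀ = C_s − DO₀ = 9.97 − 6.723 = 3.247 mg/L.
t_c = (1/0.2690) ln[(0.449/0.180)(1 − 3.247×0.2690/(0.180×14.50))] = 3.717 × ln(1.659) = 1.883 d.
D_c = (0.180/0.449) × 14.50 × e^(−0.180×1.883) = 0.4009 × 14.50 × 0.7125 = 4.141 mg/L.
Minimum DO = 9.97 − 4.141 = 5.829 mg/L.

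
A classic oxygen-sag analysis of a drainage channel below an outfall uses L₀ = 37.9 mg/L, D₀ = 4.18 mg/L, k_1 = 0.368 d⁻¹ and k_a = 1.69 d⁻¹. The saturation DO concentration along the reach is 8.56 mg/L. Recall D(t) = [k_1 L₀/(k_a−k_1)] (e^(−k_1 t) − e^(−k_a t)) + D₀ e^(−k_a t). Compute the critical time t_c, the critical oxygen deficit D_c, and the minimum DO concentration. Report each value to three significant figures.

With k_a/k_1 = 4.592 and 1 − D₀(k_a−k_1)/(k_1 L₀) = 0.6038,
t_c = ln(4.592 × 0.6038) / (1.69 − 0.368) = ln(2.773) / 1.322 = 1.020/1.322 = 0.7715 d.
D_c = (k_1/k_a) L₀ e^(−k_1 t_c) = (0.368/1.69) × 37.9 × e^(−0.368×0.7715) = 0.2178 × 37.9 × 0.7528 = 6.213 mg/L.
Minimum DO = C_s − D_c = 8.56 − 6.213 = 2.347 mg/L.

t_c ≈ 0.771 d; D_c ≈ 6.21 mg/L; min DO ≈ 2.35 mg/L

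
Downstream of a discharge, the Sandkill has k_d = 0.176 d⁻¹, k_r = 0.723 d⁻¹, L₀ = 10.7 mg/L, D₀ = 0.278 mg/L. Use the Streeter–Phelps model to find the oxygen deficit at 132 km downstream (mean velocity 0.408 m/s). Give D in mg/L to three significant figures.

Travel time t = x/v = 132 km / (0.408 m/s) = 132000 m / 0.408 m/s = 323500 s = 3.745 d.
k_d L₀/(k_r−k_d) = 0.176×10.7/(0.723−0.176) = 1.883/0.5470 = 3.443 mg/L.
e^(−k_d t) = e^(−0.176×3.745) = 0.5173; e^(−k_r t) = e^(−0.723×3.745) = 0.06672.
D = 3.443 × (0.5173 − 0.06672) + 0.278 × 0.06672 = 1.551 + 0.01855 = 1.570 mg/L.

D ≈ 1.57 mg/L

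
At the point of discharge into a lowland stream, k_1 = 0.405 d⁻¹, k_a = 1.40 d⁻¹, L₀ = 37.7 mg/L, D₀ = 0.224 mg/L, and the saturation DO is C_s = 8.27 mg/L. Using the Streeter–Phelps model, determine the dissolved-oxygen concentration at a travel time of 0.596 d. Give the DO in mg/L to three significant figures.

DO ≈ 2.78 mg/L

k_1 L₀/(k_a−k_1) = 0.405×37.7/(1.40−0.405) = 15.27/0.9950 = 15.35 mg/L.
e^(−k_1 t) = e^(−0.405×0.5960) = 0.7855; e^(−k_a t) = e^(−1.40×0.5960) = 0.4341.
D = 15.35 × (0.7855 − 0.4341) + 0.224 × 0.4341 = 5.392 + 0.09725 = 5.490 mg/L.
DO = C_s − D = 8.27 − 5.490 = 2.780 mg/L.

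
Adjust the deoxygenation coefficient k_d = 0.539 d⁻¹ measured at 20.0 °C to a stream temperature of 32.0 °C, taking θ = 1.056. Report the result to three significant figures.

k_d(T₂) = k_d(T₁) · θ^(T₂−T₁) = 0.539 × 1.056^(32.0−20.0)
= 0.539 × 1.056^12.0 = 0.539 × 1.923 = 1.036 d⁻¹.

k_d ≈ 1.04 d⁻¹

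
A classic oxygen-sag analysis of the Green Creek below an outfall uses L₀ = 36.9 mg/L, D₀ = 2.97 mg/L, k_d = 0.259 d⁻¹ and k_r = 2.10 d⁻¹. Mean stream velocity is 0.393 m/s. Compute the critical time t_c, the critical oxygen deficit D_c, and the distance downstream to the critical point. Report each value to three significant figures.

At the critical point dD/dt = 0, so k_d L₀ e^(−k_d t) = k_r D. Substituting D(t) from the Streeter–Phelps equation and solving for t gives
t_c = ln[(k_r/k_d)(1 − D₀(k_r−k_d)/(k_d L₀))] / (k_r−k_d).
Here k_r−k_d = 1.841 d⁻¹ and 1 − D₀(k_r−k_d)/(k_d L₀) = 1 − 2.97×1.841/(0.259×36.9) = 0.4279, so
t_c = ln(8.108 × 0.4279) / 1.841 = 1.244 / 1.841 = 0.6757 d.
D_c = (k_d/k_r) L₀ e^(−k_d t_c) = (0.259/2.10) × 36.9 × e^(−0.259×0.6757) = 0.1233 × 36.9 × 0.8395 = 3.820 mg/L.
x_c = v t_c = 0.393 m/s × 0.6757 d × 86400 s/d = 22940 m ≈ 22.9 km.

t_c ≈ 0.676 d; D_c ≈ 3.82 mg/L; x_c ≈ 22.9 km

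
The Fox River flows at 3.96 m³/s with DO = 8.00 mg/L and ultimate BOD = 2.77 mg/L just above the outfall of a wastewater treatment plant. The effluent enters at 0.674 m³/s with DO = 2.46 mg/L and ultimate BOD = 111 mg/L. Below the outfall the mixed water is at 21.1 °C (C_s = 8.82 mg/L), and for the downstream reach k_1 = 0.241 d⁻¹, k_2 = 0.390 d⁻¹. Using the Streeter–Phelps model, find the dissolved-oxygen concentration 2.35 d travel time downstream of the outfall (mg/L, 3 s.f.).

Mixed DO = (3.96×8.00 + 0.674×2.46)/(3.96+0.674) = 33.34/4.634 = 7.194 mg/L.
Mixed L₀ = (3.96×2.77 + 0.674×111)/(4.634) = 85.78/4.634 = 18.51 mg/L.
Initial deficit D₀ = C_s − DO₀ = 8.82 − 7.194 = 1.626 mg/L.
D(2.35) = [0.241×18.51/(0.390−0.241)](e^(−0.241×2.35) − e^(−0.390×2.35)) + 1.626 e^(−0.390×2.35)
= 29.94 × (0.5676 − 0.3999) + 1.626 × 0.3999 = 5.671 mg/L.
DO = 8.82 − 5.671 = 3.149 mg/L.

DO ≈ 3.15 mg/L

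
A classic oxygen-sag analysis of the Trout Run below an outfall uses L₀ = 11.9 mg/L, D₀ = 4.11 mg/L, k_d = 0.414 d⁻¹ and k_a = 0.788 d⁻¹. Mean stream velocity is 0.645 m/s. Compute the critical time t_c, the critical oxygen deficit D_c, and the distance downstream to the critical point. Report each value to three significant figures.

At the critical point dD/dt = 0, so k_d L₀ e^(−k_d t) = k_a D. Substituting D(t) from the Streeter–Phelps equation and solving for t gives
t_c = ln[(k_a/k_d)(1 − D₀(k_a−k_d)/(k_d L₀))] / (k_a−k_d).
Here k_a−k_d = 0.3740 d⁻¹ and 1 − D₀(k_a−k_d)/(k_d L₀) = 1 − 4.11×0.3740/(0.414×11.9) = 0.6880, so
t_c = ln(1.903 × 0.6880) / 0.3740 = 0.2697 / 0.3740 = 0.7210 d.
L(t_c) = L₀ e^(−k_d t_c) = 11.9 × 0.7419 = 8.829 mg/L, and at the critical point k_a D_c = k_d L, so D_c = (0.414/0.788) × 8.829 = 4.639 mg/L.
x_c = v t_c = 0.645 m/s × 0.7210 d × 86400 s/d = 40180 m ≈ 40.2 km.

t_c ≈ 0.721 d; D_c ≈ 4.64 mg/L; x_c ≈ 40.2 km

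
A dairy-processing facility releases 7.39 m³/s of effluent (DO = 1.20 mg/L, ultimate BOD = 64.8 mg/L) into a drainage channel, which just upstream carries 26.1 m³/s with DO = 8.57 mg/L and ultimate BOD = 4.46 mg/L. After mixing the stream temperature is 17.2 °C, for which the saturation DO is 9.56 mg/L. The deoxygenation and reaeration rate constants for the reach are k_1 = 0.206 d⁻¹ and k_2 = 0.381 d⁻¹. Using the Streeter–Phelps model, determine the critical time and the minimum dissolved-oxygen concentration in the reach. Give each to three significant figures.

t_c ≈ 2.75 d; minimum DO ≈ 4.11 mg/L

Mixed DO = (26.1×8.57 + 7.39×1.20)/(26.1+7.39) = 232.5/33.49 = 6.944 mg/L.
Mixed L₀ = (26.1×4.46 + 7.39×64.8)/(33.49) = 595.3/33.49 = 17.77 mg/L.
Initial deficit D₀ = C_s − DO₀ = 9.56 − 6.944 = 2.616 mg/L.
t_c = (1/0.1750) ln[(0.381/0.206)(1 − 2.616×0.1750/(0.206×17.77))] = 5.714 × ln(1.618) = 2.751 d.
D_c = (0.206/0.381) × 17.77 × e^(−0.206×2.751) = 0.5407 × 17.77 × 0.5674 = 5.453 mg/L.
Minimum DO = 9.56 − 5.453 = 4.107 mg/L.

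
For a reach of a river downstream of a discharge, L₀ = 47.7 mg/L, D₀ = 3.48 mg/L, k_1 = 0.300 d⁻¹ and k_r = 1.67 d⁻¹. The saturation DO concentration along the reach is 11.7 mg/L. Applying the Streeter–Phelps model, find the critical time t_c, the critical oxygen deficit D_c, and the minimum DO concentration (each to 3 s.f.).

At the critical point dD/dt = 0, so k_1 L₀ e^(−k_1 t) = k_r D. Substituting D(t) from the Streeter–Phelps equation and solving for t gives
t_c = ln[(k_r/k_1)(1 − D₀(k_r−k_1)/(k_1 L₀))] / (k_r−k_1).
Here k_r−k_1 = 1.370 d⁻¹ and 1 − D₀(k_r−k_1)/(k_1 L₀) = 1 − 3.48×1.370/(0.300×47.7) = 0.6668, so
t_c = ln(5.567 × 0.6668) / 1.370 = 1.312 / 1.370 = 0.9574 d.
D_c = (k_1/k_r) L₀ e^(−k_1 t_c) = (0.300/1.67) × 47.7 × e^(−0.300×0.9574) = 0.1796 × 47.7 × 0.7504 = 6.430 mg/L.
Minimum DO = C_s − D_c = 11.7 − 6.430 = 5.270 mg/L.

t_c ≈ 0.957 d; D_c ≈ 6.43 mg/L; min DO ≈ 5.27 mg/L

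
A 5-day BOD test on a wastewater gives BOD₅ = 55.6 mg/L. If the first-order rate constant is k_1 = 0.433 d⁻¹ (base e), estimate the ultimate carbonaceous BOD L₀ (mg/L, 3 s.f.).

L₀ ≈ 62.8 mg/L

BOD₅ = L₀(1 − e^(−5k_1)) ⇒ L₀ = BOD₅ / (1 − e^(−5×0.433))
= 55.6 / (1 − 0.1147) = 55.6 / 0.8853 = 62.81 mg/L.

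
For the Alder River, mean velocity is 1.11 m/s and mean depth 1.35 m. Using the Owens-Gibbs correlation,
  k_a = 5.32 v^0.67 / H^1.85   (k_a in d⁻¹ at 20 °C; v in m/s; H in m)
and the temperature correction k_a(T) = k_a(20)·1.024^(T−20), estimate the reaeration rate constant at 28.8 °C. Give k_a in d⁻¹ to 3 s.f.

k_a(20) = 5.32 × 1.11^0.67 / 1.35^1.85 = 5.32 × 1.072 / 1.742 = 3.275 d⁻¹.
k_a(28.8) = 3.275 × 1.024^(28.8−20) = 3.275 × 1.232 = 4.035 d⁻¹.

k_a ≈ 4.03 d⁻¹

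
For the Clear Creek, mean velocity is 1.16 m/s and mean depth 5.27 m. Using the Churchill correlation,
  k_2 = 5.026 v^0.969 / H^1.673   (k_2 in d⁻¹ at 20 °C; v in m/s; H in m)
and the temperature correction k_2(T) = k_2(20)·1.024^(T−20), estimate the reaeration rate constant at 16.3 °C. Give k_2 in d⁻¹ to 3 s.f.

k_2(20) = 5.026 × 1.16^0.969 / 5.27^1.673 = 5.026 × 1.155 / 16.13 = 0.3598 d⁻¹.
k_2(16.3) = 0.3598 × 1.024^(16.3−20) = 0.3598 × 0.9160 = 0.3296 d⁻¹.

k_2 ≈ 0.330 d⁻¹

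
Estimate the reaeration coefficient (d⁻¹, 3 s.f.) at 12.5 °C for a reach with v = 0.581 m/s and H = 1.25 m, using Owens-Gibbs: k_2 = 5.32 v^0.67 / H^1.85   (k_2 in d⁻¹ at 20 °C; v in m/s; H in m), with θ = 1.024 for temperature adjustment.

k_2(20) = 5.32 × 0.581^0.67 / 1.25^1.85 = 5.32 × 0.6950 / 1.511 = 2.447 d⁻¹.
k_2(12.5) = 2.447 × 1.024^(12.5−20) = 2.447 × 0.8370 = 2.048 d⁻¹.

k_2 ≈ 2.05 d⁻¹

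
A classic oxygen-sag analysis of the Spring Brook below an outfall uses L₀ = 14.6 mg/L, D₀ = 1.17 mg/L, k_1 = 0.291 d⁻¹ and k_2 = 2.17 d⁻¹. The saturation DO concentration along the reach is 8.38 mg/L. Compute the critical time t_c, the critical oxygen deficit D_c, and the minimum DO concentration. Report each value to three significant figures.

t_c = [1/(k_2−k_1)] ln[(k_2/k_1)(1 − D₀(k_2−k_1)/(k_1 L₀))]
= [1/(2.17−0.291)] ln[(2.17/0.291)(1 − 1.17×1.879/(0.291×14.6))]
= (1/1.879) ln[7.457 × 0.4826] = 0.5322 × ln(3.598) = 0.5322 × 1.280 = 0.6815 d.
L(t_c) = L₀ e^(−k_1 t_c) = 14.6 × 0.8201 = 11.97 mg/L, and at the critical point k_2 D_c = k_1 L, so D_c = (0.291/2.17) × 11.97 = 1.606 mg/L.
Minimum DO = C_s − D_c = 8.38 − 1.606 = 6.774 mg/L.

t_c ≈ 0.681 d; D_c ≈ 1.61 mg/L; min DO ≈ 6.77 mg/L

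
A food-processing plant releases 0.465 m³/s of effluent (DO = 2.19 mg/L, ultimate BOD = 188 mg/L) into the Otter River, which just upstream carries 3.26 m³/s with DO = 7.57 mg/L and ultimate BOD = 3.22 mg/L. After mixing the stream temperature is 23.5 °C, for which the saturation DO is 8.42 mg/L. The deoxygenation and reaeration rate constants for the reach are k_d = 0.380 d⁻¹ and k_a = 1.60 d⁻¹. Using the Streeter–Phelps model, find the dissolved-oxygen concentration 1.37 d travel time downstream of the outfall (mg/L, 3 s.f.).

DO ≈ 4.30 mg/L

Mixed DO = (3.26×7.57 + 0.465×2.19)/(3.26+0.465) = 25.70/3.725 = 6.898 mg/L.
Mixed L₀ = (3.26×3.22 + 0.465×188)/(3.725) = 97.92/3.725 = 26.29 mg/L.
Initial deficit D₀ = C_s − DO₀ = 8.42 − 6.898 = 1.522 mg/L.
D(1.37) = [0.380×26.29/(1.60−0.380)](e^(−0.380×1.37) − e^(−1.60×1.37)) + 1.522 e^(−1.60×1.37)
= 8.188 × (0.5942 − 0.1117) + 1.522 × 0.1117 = 4.120 mg/L.
DO = 8.42 − 4.120 = 4.300 mg/L.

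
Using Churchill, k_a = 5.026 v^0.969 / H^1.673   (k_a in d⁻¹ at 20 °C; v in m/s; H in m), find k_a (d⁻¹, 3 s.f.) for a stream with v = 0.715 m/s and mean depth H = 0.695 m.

k_a ≈ 6.67 d⁻¹

k_a = 5.026 × 0.715^0.969 / 0.695^1.673 = 5.026 × 0.7225 / 0.5441 = 6.674 d⁻¹.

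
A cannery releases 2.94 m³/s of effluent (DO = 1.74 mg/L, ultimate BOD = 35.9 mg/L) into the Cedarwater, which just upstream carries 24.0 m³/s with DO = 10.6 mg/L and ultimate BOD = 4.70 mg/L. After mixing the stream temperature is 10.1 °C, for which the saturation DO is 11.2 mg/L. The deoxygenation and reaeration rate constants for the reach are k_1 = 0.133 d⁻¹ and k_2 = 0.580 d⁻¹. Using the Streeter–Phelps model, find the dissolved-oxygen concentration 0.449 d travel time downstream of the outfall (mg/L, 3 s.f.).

Mixed DO = (24.0×10.6 + 2.94×1.74)/(24.0+2.94) = 259.5/26.94 = 9.633 mg/L.
Mixed L₀ = (24.0×4.70 + 2.94×35.9)/(26.94) = 218.3/26.94 = 8.105 mg/L.
Initial deficit D₀ = C_s − DO₀ = 11.2 − 9.633 = 1.567 mg/L.
D(0.449) = [0.133×8.105/(0.580−0.133)](e^(−0.133×0.449) − e^(−0.580×0.449)) + 1.567 e^(−0.580×0.449)
= 2.412 × (0.9420 − 0.7707) + 1.567 × 0.7707 = 1.621 mg/L.
DO = 11.2 − 1.621 = 9.579 mg/L.

DO ≈ 9.58 mg/L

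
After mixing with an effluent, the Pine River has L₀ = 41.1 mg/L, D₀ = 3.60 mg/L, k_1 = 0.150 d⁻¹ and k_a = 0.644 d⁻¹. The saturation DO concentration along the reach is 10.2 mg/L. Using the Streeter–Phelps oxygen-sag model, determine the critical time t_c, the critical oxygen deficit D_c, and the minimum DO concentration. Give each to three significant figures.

t_c ≈ 2.26 d; D_c ≈ 6.82 mg/L; min DO ≈ 3.38 mg/L

t_c = [1/(k_a−k_1)] ln[(k_a/k_1)(1 − D₀(k_a−k_1)/(k_1 L₀))]
= [1/(0.644−0.150)] ln[(0.644/0.150)(1 − 3.60×0.4940/(0.150×41.1))]
= (1/0.4940) ln[4.293 × 0.7115] = 2.024 × ln(3.055) = 2.024 × 1.117 = 2.261 d.
D_c = (k_1/k_a) L₀ e^(−k_1 t_c) = (0.150/0.644) × 41.1 × e^(−0.150×2.261) = 0.2329 × 41.1 × 0.7124 = 6.820 mg/L.
Minimum DO = C_s − D_c = 10.2 − 6.820 = 3.380 mg/L.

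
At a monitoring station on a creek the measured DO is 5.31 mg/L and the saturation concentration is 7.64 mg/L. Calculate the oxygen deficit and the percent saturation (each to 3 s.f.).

D ≈ 2.33 mg/L; 69.5 % saturation

D = C_s − C = 7.64 − 5.31 = 2.33 mg/L.
% saturation = 5.31/7.64 × 100 = 69.5 %.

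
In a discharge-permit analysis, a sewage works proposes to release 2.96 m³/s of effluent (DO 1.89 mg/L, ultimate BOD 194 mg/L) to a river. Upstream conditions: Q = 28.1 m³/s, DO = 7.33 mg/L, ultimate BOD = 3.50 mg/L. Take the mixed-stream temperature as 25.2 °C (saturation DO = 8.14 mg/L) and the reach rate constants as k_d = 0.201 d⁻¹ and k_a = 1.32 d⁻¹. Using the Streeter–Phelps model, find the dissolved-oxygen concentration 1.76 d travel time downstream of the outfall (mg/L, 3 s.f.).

DO ≈ 5.66 mg/L

Mixed DO = (28.1×7.33 + 2.96×1.89)/(28.1+2.96) = 211.6/31.06 = 6.812 mg/L.
Mixed L₀ = (28.1×3.50 + 2.96×194)/(31.06) = 672.6/31.06 = 21.65 mg/L.
Initial deficit D₀ = C_s − DO₀ = 8.14 − 6.812 = 1.328 mg/L.
D(1.76) = [0.201×21.65/(1.32−0.201)](e^(−0.201×1.76) − e^(−1.32×1.76)) + 1.328 e^(−1.32×1.76)
= 3.890 × (0.7020 − 0.09796) + 1.328 × 0.09796 = 2.480 mg/L.
DO = 8.14 − 2.480 = 5.660 mg/L.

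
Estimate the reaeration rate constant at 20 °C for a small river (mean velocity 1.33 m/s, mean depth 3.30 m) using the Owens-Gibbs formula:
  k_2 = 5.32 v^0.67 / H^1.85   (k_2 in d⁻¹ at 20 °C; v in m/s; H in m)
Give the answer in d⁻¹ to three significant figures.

k_2 = 5.32 × 1.33^0.67 / 3.30^1.85 = 5.32 × 1.211 / 9.104 = 0.7074 d⁻¹.

k_2 ≈ 0.707 d⁻¹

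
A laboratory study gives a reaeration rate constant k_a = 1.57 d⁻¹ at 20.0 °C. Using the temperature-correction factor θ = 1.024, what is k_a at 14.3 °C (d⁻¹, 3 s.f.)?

k_a(T₂) = k_a(T₁) · θ^(T₂−T₁) = 1.57 × 1.024^(14.3−20.0)
= 1.57 × 1.024^-5.70 = 1.57 × 0.8736 = 1.371 d⁻¹.

k_a ≈ 1.37 d⁻¹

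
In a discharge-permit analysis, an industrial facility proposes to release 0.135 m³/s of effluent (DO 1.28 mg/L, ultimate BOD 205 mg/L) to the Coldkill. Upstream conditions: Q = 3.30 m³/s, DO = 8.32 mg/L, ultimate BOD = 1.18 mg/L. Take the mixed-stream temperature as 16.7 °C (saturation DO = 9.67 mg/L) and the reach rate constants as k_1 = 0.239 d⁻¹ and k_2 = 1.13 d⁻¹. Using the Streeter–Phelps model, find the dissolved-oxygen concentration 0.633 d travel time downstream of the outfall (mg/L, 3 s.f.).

Mixed DO = (3.30×8.32 + 0.135×1.28)/(3.30+0.135) = 27.63/3.435 = 8.043 mg/L.
Mixed L₀ = (3.30×1.18 + 0.135×205)/(3.435) = 31.57/3.435 = 9.190 mg/L.
Initial deficit D₀ = C_s − DO₀ = 9.67 − 8.043 = 1.627 mg/L.
D(0.633) = [0.239×9.190/(1.13−0.239)](e^(−0.239×0.633) − e^(−1.13×0.633)) + 1.627 e^(−1.13×0.633)
= 2.465 × (0.8596 − 0.4891) + 1.627 × 0.4891 = 1.709 mg/L.
DO = 9.67 − 1.709 = 7.961 mg/L.

DO ≈ 7.96 mg/L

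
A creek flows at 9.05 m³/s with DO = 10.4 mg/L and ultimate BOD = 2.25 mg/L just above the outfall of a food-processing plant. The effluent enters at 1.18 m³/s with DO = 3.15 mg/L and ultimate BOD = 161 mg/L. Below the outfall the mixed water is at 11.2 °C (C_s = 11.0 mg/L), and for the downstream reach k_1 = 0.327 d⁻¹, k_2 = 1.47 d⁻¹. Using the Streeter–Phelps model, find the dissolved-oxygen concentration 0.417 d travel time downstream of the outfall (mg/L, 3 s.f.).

DO ≈ 8.28 mg/L

Mixed DO = (9.05×10.4 + 1.18×3.15)/(9.05+1.18) = 97.84/10.23 = 9.564 mg/L.
Mixed L₀ = (9.05×2.25 + 1.18×161)/(10.23) = 210.3/10.23 = 20.56 mg/L.
Initial deficit D₀ = C_s − DO₀ = 11.0 − 9.564 = 1.436 mg/L.
D(0.417) = [0.327×20.56/(1.47−0.327)](e^(−0.327×0.417) − e^(−1.47×0.417)) + 1.436 e^(−1.47×0.417)
= 5.882 × (0.8725 − 0.5417) + 1.436 × 0.5417 = 2.724 mg/L.
DO = 11.0 − 2.724 = 8.276 mg/L.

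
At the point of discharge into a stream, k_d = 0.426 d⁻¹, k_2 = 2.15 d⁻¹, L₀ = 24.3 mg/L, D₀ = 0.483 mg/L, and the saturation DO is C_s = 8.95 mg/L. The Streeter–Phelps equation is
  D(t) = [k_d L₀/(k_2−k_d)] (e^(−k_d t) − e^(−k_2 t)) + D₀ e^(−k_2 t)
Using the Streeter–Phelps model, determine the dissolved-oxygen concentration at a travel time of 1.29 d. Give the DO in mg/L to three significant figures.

k_d L₀/(k_2−k_d) = 0.426×24.3/(2.15−0.426) = 10.35/1.724 = 6.005 mg/L.
e^(−k_d t) = e^(−0.426×1.290) = 0.5772; e^(−k_2 t) = e^(−2.15×1.290) = 0.06244.
D = 6.005 × (0.5772 − 0.06244) + 0.483 × 0.06244 = 3.091 + 0.03016 = 3.121 mg/L.
DO = C_s − D = 8.95 − 3.121 = 5.829 mg/L.

DO ≈ 5.83 mg/L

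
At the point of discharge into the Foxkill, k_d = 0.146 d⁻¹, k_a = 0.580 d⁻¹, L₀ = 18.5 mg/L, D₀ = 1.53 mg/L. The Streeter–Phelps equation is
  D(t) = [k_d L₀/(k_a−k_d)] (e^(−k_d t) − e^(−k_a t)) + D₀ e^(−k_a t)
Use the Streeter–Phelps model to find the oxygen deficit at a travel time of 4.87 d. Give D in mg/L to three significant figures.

D ≈ 2.78 mg/L

k_d L₀/(k_a−k_d) = 0.146×18.5/(0.580−0.146) = 2.701/0.4340 = 6.224 mg/L.
e^(−k_d t) = e^(−0.146×4.870) = 0.4911; e^(−k_a t) = e^(−0.580×4.870) = 0.05933.
D = 6.224 × (0.4911 − 0.05933) + 1.53 × 0.05933 = 2.687 + 0.09078 = 2.778 mg/L.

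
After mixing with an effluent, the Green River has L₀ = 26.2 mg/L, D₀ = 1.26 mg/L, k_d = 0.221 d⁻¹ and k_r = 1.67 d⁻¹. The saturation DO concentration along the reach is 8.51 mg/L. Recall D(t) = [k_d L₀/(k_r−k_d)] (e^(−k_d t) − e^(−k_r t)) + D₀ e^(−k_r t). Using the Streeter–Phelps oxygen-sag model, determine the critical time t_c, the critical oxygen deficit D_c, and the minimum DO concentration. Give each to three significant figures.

At the critical point dD/dt = 0, so k_d L₀ e^(−k_d t) = k_r D. Substituting D(t) from the Streeter–Phelps equation and solving for t gives
t_c = ln[(k_r/k_d)(1 − D₀(k_r−k_d)/(k_d L₀))] / (k_r−k_d).
Here k_r−k_d = 1.449 d⁻¹ and 1 − D₀(k_r−k_d)/(k_d L₀) = 1 − 1.26×1.449/(0.221×26.2) = 0.6847, so
t_c = ln(7.557 × 0.6847) / 1.449 = 1.644 / 1.449 = 1.134 d.
L(t_c) = L₀ e^(−k_d t_c) = 26.2 × 0.7783 = 20.39 mg/L, and at the critical point k_r D_c = k_d L, so D_c = (0.221/1.67) × 20.39 = 2.698 mg/L.
Minimum DO = C_s − D_c = 8.51 − 2.698 = 5.812 mg/L.

t_c ≈ 1.13 d; D_c ≈ 2.70 mg/L; min DO ≈ 5.81 mg/L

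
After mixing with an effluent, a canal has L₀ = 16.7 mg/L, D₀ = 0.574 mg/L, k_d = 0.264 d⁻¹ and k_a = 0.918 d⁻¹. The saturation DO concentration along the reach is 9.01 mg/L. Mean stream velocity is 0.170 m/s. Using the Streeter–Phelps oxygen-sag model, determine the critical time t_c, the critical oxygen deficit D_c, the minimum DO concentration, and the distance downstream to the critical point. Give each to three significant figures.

t_c ≈ 1.77 d; D_c ≈ 3.01 mg/L; min DO ≈ 6.00 mg/L; x_c ≈ 26.0 km

t_c = [1/(k_a−k_d)] ln[(k_a/k_d)(1 − D₀(k_a−k_d)/(k_d L₀))]
= [1/(0.918−0.264)] ln[(0.918/0.264)(1 − 0.574×0.6540/(0.264×16.7))]
= (1/0.6540) ln[3.477 × 0.9149] = 1.529 × ln(3.181) = 1.529 × 1.157 = 1.770 d.
L(t_c) = L₀ e^(−k_d t_c) = 16.7 × 0.6268 = 10.47 mg/L, and at the critical point k_a D_c = k_d L, so D_c = (0.264/0.918) × 10.47 = 3.010 mg/L.
Minimum DO = C_s − D_c = 9.01 − 3.010 = 6.000 mg/L.
x_c = v t_c = 0.170 m/s × 1.770 d × 86400 s/d = 25990 m ≈ 26.0 km.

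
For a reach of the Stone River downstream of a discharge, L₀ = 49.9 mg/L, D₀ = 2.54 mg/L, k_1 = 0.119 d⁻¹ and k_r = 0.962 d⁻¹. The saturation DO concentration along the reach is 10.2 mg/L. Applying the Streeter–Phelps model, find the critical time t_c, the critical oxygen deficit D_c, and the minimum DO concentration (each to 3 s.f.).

At the critical point dD/dt = 0, so k_1 L₀ e^(−k_1 t) = k_r D. Substituting D(t) from the Streeter–Phelps equation and solving for t gives
t_c = ln[(k_r/k_1)(1 − D₀(k_r−k_1)/(k_1 L₀))] / (k_r−k_1).
Here k_r−k_1 = 0.8430 d⁻¹ and 1 − D₀(k_r−k_1)/(k_1 L₀) = 1 − 2.54×0.8430/(0.119×49.9) = 0.6394, so
t_c = ln(8.084 × 0.6394) / 0.8430 = 1.643 / 0.8430 = 1.949 d.
L(t_c) = L₀ e^(−k_1 t_c) = 49.9 × 0.7930 = 39.57 mg/L, and at the critical point k_r D_c = k_1 L, so D_c = (0.119/0.962) × 39.57 = 4.895 mg/L.
Minimum DO = C_s − D_c = 10.2 − 4.895 = 5.305 mg/L.

t_c ≈ 1.95 d; D_c ≈ 4.90 mg/L; min DO ≈ 5.30 mg/L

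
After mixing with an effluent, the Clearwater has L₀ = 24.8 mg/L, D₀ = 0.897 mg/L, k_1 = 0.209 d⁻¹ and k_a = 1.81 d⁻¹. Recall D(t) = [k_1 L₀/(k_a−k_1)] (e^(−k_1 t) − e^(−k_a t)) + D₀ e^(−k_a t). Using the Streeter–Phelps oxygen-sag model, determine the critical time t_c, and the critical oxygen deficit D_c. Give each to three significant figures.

t_c ≈ 1.15 d; D_c ≈ 2.25 mg/L

At the critical point dD/dt = 0, so k_1 L₀ e^(−k_1 t) = k_a D. Substituting D(t) from the Streeter–Phelps equation and solving for t gives
t_c = ln[(k_a/k_1)(1 − D₀(k_a−k_1)/(k_1 L₀))] / (k_a−k_1).
Here k_a−k_1 = 1.601 d⁻¹ and 1 − D₀(k_a−k_1)/(k_1 L₀) = 1 − 0.897×1.601/(0.209×24.8) = 0.7229, so
t_c = ln(8.660 × 0.7229) / 1.601 = 1.834 / 1.601 = 1.146 d.
D_c = (k_1/k_a) L₀ e^(−k_1 t_c) = (0.209/1.81) × 24.8 × e^(−0.209×1.146) = 0.1155 × 24.8 × 0.7871 = 2.254 mg/L.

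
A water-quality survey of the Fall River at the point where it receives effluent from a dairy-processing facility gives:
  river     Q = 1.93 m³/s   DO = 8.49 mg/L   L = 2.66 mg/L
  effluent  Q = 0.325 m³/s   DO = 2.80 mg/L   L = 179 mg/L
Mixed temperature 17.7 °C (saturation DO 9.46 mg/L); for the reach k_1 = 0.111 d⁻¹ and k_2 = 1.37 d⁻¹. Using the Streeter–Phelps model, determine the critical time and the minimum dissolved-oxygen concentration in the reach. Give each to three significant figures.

Mixed DO = (1.93×8.49 + 0.325×2.80)/(1.93+0.325) = 17.30/2.255 = 7.670 mg/L.
Mixed L₀ = (1.93×2.66 + 0.325×179)/(2.255) = 63.31/2.255 = 28.07 mg/L.
Initial deficit D₀ = C_s − DO₀ = 9.46 − 7.670 = 1.790 mg/L.
t_c = (1/1.259) ln[(1.37/0.111)(1 − 1.790×1.259/(0.111×28.07))] = 0.7943 × ln(3.416) = 0.9759 d.
D_c = (0.111/1.37) × 28.07 × e^(−0.111×0.9759) = 0.08102 × 28.07 × 0.8973 = 2.041 mg/L.
Minimum DO = 9.46 − 2.041 = 7.419 mg/L.

t_c ≈ 0.976 d; minimum DO ≈ 7.42 mg/L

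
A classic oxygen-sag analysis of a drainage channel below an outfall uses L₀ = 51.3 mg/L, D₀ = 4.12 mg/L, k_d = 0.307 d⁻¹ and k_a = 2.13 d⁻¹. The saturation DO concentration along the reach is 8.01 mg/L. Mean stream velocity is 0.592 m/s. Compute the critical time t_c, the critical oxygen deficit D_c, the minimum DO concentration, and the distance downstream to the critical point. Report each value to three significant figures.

t_c ≈ 0.707 d; D_c ≈ 5.95 mg/L; min DO ≈ 2.06 mg/L; x_c ≈ 36.2 km

At the critical point dD/dt = 0, so k_d L₀ e^(−k_d t) = k_a D. Substituting D(t) from the Streeter–Phelps equation and solving for t gives
t_c = ln[(k_a/k_d)(1 − D₀(k_a−k_d)/(k_d L₀))] / (k_a−k_d).
Here k_a−k_d = 1.823 d⁻¹ and 1 − D₀(k_a−k_d)/(k_d L₀) = 1 − 4.12×1.823/(0.307×51.3) = 0.5231, so
t_c = ln(6.938 × 0.5231) / 1.823 = 1.289 / 1.823 = 0.7071 d.
D_c = (k_d/k_a) L₀ e^(−k_d t_c) = (0.307/2.13) × 51.3 × e^(−0.307×0.7071) = 0.1441 × 51.3 × 0.8049 = 5.951 mg/L.
Minimum DO = C_s − D_c = 8.01 − 5.951 = 2.059 mg/L.
x_c = v t_c = 0.592 m/s × 0.7071 d × 86400 s/d = 36170 m ≈ 36.2 km.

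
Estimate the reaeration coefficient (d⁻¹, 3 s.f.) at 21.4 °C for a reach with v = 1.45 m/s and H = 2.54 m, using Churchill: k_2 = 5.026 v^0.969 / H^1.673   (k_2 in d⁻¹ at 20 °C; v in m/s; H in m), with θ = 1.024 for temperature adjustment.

k_2 ≈ 1.57 d⁻¹

k_2(20) = 5.026 × 1.45^0.969 / 2.54^1.673 = 5.026 × 1.433 / 4.756 = 1.515 d⁻¹.
k_2(21.4) = 1.515 × 1.024^(21.4−20) = 1.515 × 1.034 = 1.566 d⁻¹.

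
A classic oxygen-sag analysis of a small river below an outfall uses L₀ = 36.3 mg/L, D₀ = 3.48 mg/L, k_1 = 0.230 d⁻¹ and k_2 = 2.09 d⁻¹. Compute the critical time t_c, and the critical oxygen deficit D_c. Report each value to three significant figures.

At the critical point dD/dt = 0, so k_1 L₀ e^(−k_1 t) = k_2 D. Substituting D(t) from the Streeter–Phelps equation and solving for t gives
t_c = ln[(k_2/k_1)(1 − D₀(k_2−k_1)/(k_1 L₀))] / (k_2−k_1).
Here k_2−k_1 = 1.860 d⁻¹ and 1 − D₀(k_2−k_1)/(k_1 L₀) = 1 − 3.48×1.860/(0.230×36.3) = 0.2247, so
t_c = ln(9.087 × 0.2247) / 1.860 = 0.7139 / 1.860 = 0.3838 d.
L(t_c) = L₀ e^(−k_1 t_c) = 36.3 × 0.9155 = 33.23 mg/L, and at the critical point k_2 D_c = k_1 L, so D_c = (0.230/2.09) × 33.23 = 3.657 mg/L.

t_c ≈ 0.384 d; D_c ≈ 3.66 mg/L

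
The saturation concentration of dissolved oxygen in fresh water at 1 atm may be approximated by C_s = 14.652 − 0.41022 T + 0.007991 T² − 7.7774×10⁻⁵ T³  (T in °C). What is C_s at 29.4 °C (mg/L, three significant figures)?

C_s = 14.652 − 0.41022×29.4 + 0.007991×29.4² − 7.7774×10⁻⁵×29.4³ = 7.522 mg/L.

C_s ≈ 7.52 mg/L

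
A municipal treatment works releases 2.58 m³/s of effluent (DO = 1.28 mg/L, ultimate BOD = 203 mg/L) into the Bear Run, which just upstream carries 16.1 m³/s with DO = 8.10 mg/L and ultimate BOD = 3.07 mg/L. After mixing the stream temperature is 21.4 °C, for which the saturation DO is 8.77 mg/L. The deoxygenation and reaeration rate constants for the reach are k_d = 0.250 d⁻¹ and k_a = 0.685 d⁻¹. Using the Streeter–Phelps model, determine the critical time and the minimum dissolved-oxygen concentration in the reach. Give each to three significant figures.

Mixed DO = (16.1×8.10 + 2.58×1.28)/(16.1+2.58) = 133.7/18.68 = 7.158 mg/L.
Mixed L₀ = (16.1×3.07 + 2.58×203)/(18.68) = 573.2/18.68 = 30.68 mg/L.
Initial deficit D₀ = C_s − DO₀ = 8.77 − 7.158 = 1.612 mg/L.
t_c = (1/0.4350) ln[(0.685/0.250)(1 − 1.612×0.4350/(0.250×30.68))] = 2.299 × ln(2.490) = 2.097 d.
D_c = (0.250/0.685) × 30.68 × e^(−0.250×2.097) = 0.3650 × 30.68 × 0.5920 = 6.630 mg/L.
Minimum DO = 8.77 − 6.630 = 2.140 mg/L.

t_c ≈ 2.10 d; minimum DO ≈ 2.14 mg/L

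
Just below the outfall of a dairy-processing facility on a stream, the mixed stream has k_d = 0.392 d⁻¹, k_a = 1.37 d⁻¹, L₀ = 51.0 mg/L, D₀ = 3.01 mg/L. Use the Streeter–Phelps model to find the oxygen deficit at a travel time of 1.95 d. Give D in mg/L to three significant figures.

k_d L₀/(k_a−k_d) = 0.392×51.0/(1.37−0.392) = 19.99/0.9780 = 20.44 mg/L.
e^(−k_d t) = e^(−0.392×1.950) = 0.4656; e^(−k_a t) = e^(−1.37×1.950) = 0.06915.
D = 20.44 × (0.4656 − 0.06915) + 3.01 × 0.06915 = 8.104 + 0.2081 = 8.313 mg/L.

D ≈ 8.31 mg/L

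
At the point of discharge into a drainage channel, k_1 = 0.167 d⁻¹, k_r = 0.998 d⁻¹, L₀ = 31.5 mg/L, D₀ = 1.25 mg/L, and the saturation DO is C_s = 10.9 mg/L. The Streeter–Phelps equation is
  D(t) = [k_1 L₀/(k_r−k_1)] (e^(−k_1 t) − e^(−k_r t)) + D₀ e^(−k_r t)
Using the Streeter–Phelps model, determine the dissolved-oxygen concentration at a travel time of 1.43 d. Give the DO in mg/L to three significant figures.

DO ≈ 7.13 mg/L

k_1 L₀/(k_r−k_1) = 0.167×31.5/(0.998−0.167) = 5.261/0.8310 = 6.330 mg/L.
e^(−k_1 t) = e^(−0.167×1.430) = 0.7876; e^(−k_r t) = e^(−0.998×1.430) = 0.2400.
D = 6.330 × (0.7876 − 0.2400) + 1.25 × 0.2400 = 3.466 + 0.3000 = 3.766 mg/L.
DO = C_s − D = 10.9 − 3.766 = 7.134 mg/L.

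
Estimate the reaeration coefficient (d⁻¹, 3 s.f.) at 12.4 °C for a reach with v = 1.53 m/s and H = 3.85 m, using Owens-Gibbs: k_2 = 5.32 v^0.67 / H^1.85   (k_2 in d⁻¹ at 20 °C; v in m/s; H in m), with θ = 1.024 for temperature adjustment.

k_2(20) = 5.32 × 1.53^0.67 / 3.85^1.85 = 5.32 × 1.330 / 12.11 = 0.5842 d⁻¹.
k_2(12.4) = 0.5842 × 1.024^(12.4−20) = 0.5842 × 0.8351 = 0.4878 d⁻¹.

k_2 ≈ 0.488 d⁻¹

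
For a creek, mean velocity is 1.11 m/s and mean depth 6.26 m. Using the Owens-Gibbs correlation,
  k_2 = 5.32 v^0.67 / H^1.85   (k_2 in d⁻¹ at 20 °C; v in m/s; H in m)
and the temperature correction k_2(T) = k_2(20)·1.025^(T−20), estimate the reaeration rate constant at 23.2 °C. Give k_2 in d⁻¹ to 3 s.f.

k_2 ≈ 0.207 d⁻¹

k_2(20) = 5.32 × 1.11^0.67 / 6.26^1.85 = 5.32 × 1.072 / 29.76 = 0.1917 d⁻¹.
k_2(23.2) = 0.1917 × 1.025^(23.2−20) = 0.1917 × 1.082 = 0.2075 d⁻¹.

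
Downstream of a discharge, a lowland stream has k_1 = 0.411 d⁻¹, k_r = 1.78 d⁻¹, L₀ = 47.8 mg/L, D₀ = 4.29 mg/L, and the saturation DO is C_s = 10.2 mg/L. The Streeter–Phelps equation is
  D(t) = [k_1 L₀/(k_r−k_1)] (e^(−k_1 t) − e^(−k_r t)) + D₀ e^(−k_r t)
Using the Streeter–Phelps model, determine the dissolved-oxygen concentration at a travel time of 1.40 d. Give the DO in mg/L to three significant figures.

DO ≈ 2.96 mg/L

k_1 L₀/(k_r−k_1) = 0.411×47.8/(1.78−0.411) = 19.65/1.369 = 14.35 mg/L.
e^(−k_1 t) = e^(−0.411×1.400) = 0.5625; e^(−k_r t) = e^(−1.78×1.400) = 0.08274.
D = 14.35 × (0.5625 − 0.08274) + 4.29 × 0.08274 = 6.884 + 0.3550 = 7.239 mg/L.
DO = C_s − D = 10.2 − 7.239 = 2.961 mg/L.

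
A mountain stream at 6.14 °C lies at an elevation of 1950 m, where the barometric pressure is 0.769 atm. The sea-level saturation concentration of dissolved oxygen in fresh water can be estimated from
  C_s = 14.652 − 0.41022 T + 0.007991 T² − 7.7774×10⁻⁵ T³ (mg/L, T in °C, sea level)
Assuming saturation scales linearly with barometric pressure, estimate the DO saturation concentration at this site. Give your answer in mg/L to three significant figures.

C_s ≈ 9.55 mg/L

At sea level: C_s = 14.652 − 0.41022×6.14 + 0.007991×6.14² − 7.7774×10⁻⁵×6.14³ = 12.42 mg/L.
Pressure correction: C_s' = 12.42 × 0.769 = 9.548 mg/L.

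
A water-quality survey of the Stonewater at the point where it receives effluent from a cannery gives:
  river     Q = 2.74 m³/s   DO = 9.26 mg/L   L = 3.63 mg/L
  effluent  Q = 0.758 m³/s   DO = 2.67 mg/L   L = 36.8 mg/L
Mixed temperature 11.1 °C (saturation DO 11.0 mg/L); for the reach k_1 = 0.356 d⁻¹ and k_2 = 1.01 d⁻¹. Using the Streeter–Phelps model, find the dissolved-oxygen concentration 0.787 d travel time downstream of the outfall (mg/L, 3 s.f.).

DO ≈ 7.78 mg/L

Mixed DO = (2.74×9.26 + 0.758×2.67)/(2.74+0.758) = 27.40/3.498 = 7.832 mg/L.
Mixed L₀ = (2.74×3.63 + 0.758×36.8)/(3.498) = 37.84/3.498 = 10.82 mg/L.
Initial deficit D₀ = C_s − DO₀ = 11.0 − 7.832 = 3.168 mg/L.
D(0.787) = [0.356×10.82/(1.01−0.356)](e^(−0.356×0.787) − e^(−1.01×0.787)) + 3.168 e^(−1.01×0.787)
= 5.889 × (0.7557 − 0.4516) + 3.168 × 0.4516 = 3.221 mg/L.
DO = 11.0 − 3.221 = 7.779 mg/L.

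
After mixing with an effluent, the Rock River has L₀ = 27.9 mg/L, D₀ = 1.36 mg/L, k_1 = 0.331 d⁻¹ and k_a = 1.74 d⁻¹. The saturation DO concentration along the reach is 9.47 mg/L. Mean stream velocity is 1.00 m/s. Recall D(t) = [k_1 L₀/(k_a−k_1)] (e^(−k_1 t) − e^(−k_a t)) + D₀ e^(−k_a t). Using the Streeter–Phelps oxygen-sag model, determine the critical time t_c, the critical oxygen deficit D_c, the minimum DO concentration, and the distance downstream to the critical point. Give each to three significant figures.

With k_a/k_1 = 5.257 and 1 − D₀(k_a−k_1)/(k_1 L₀) = 0.7925,
t_c = ln(5.257 × 0.7925) / (1.74 − 0.331) = ln(4.166) / 1.409 = 1.427/1.409 = 1.013 d.
L(t_c) = L₀ e^(−k_1 t_c) = 27.9 × 0.7152 = 19.95 mg/L, and at the critical point k_a D_c = k_1 L, so D_c = (0.331/1.74) × 19.95 = 3.796 mg/L.
Minimum DO = C_s − D_c = 9.47 − 3.796 = 5.674 mg/L.
x_c = v t_c = 1.00 m/s × 1.013 d × 86400 s/d = 87500 m ≈ 87.5 km.

t_c ≈ 1.01 d; D_c ≈ 3.80 mg/L; min DO ≈ 5.67 mg/L; x_c ≈ 87.5 km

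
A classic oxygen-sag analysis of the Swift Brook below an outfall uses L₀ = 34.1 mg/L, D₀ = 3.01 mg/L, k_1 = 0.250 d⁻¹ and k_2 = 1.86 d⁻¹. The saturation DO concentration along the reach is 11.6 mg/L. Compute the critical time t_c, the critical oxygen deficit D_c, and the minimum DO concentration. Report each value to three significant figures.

t_c ≈ 0.725 d; D_c ≈ 3.82 mg/L; min DO ≈ 7.78 mg/L

With k_2/k_1 = 7.440 and 1 − D₀(k_2−k_1)/(k_1 L₀) = 0.4315,
t_c = ln(7.440 × 0.4315) / (1.86 − 0.250) = ln(3.211) / 1.610 = 1.166/1.610 = 0.7245 d.
L(t_c) = L₀ e^(−k_1 t_c) = 34.1 × 0.8343 = 28.45 mg/L, and at the critical point k_2 D_c = k_1 L, so D_c = (0.250/1.86) × 28.45 = 3.824 mg/L.
Minimum DO = C_s − D_c = 11.6 − 3.824 = 7.776 mg/L.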